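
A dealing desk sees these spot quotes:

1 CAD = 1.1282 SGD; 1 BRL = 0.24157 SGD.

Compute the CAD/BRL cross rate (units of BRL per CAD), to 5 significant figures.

1 CAD × 1.1282 = 1.1282 SGD
1.1282 SGD ÷ 0.24157 = 4.67028 BRL

CAD/BRL = 4.6703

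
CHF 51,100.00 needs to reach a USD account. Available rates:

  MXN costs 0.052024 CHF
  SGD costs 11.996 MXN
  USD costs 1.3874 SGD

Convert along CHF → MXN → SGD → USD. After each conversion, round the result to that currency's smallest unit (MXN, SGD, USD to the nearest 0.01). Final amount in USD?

USD 59,017.26

CHF 51,100.00 ÷ 0.052024 = MXN 982,238.97
MXN 982,238.97 ÷ 11.996 = SGD 81,880.54
SGD 81,880.54 ÷ 1.3874 = USD 59,017.26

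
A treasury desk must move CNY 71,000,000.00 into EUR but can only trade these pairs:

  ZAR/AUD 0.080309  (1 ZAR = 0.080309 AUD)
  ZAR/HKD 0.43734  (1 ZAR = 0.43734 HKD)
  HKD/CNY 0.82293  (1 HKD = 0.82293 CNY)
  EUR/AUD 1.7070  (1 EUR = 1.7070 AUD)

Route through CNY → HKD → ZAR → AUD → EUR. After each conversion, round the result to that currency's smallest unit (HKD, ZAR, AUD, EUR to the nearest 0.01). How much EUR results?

CNY 71,000,000.00 ÷ 0.82293 = HKD 86,277,083.11
HKD 86,277,083.11 ÷ 0.43734 = ZAR 197,276,908.38
ZAR 197,276,908.38 × 0.080309 = AUD 15,843,111.24
AUD 15,843,111.24 ÷ 1.7070 = EUR 9,281,260.25

EUR 9,281,260.25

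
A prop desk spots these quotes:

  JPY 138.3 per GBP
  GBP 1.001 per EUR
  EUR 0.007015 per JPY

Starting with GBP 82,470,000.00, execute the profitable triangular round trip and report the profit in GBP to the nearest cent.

Profitable loop is GBP → EUR → JPY → GBP:
GBP 82,470,000.00 ÷ 1.001 = EUR 82,387,612.39
EUR 82,387,612.39 ÷ 0.007015 = JPY 11,744,492,144
JPY 11,744,492,144 ÷ 138.3 = GBP 84,920,405.96
Profit = GBP 84,920,405.96 − GBP 82,470,000.00

Profit: GBP 2,450,405.96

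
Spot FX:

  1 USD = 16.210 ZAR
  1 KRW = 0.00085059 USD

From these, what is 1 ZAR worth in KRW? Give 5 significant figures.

ZAR/KRW = 72.526

1 ZAR ÷ 16.210 = 0.0616903 USD
0.0616903 USD ÷ 0.00085059 = 72.5265 KRW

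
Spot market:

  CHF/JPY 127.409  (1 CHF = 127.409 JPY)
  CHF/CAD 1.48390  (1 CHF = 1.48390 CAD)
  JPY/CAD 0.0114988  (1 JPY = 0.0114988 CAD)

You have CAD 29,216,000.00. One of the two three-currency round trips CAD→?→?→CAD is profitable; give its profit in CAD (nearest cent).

Profit: CAD 375,894.05

Profitable loop is CAD → JPY → CHF → CAD:
CAD 29,216,000.00 ÷ 0.0114988 = JPY 2,540,786,865
JPY 2,540,786,865 ÷ 127.409 = CHF 19,941,973.21
CHF 19,941,973.21 × 1.48390 = CAD 29,591,894.05
Profit = CAD 29,591,894.05 − CAD 29,216,000.00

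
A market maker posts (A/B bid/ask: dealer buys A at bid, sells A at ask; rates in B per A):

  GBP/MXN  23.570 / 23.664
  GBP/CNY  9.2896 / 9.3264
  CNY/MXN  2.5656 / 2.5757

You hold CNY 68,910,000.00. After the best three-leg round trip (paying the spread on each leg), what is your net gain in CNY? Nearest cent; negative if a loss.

Net profit: CNY 493,289.37

Best loop CNY → MXN → GBP → CNY:
CNY 68,910,000.00 × 2.5656 (sell CNY at bid) = MXN 176,795,496.00
MXN 176,795,496.00 ÷ 23.664 (buy GBP at ask) = GBP 7,471,074.04
GBP 7,471,074.04 × 9.2896 (sell GBP at bid) = CNY 69,403,289.37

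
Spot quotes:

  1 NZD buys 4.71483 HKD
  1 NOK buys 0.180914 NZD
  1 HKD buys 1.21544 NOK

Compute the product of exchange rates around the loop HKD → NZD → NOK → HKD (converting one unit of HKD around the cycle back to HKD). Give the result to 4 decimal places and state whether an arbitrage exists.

0.9646 (arbitrage exists)

Around HKD → NZD → NOK → HKD: 1 ÷ 4.71483 ÷ 0.180914 ÷ 1.21544 = 0.964558
Product < 1; profitable direction is HKD → NOK → NZD → HKD.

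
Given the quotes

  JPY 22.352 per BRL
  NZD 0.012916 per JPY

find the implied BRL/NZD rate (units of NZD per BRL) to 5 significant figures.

1 BRL × 22.352 = 22.352 JPY
22.352 JPY × 0.012916 = 0.288698 NZD

BRL/NZD = 0.28870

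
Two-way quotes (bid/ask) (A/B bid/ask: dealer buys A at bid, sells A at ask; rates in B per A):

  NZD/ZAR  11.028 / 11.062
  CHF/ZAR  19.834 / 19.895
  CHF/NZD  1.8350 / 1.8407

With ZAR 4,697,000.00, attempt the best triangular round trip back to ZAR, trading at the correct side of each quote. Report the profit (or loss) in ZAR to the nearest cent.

Best loop ZAR → CHF → NZD → ZAR:
ZAR 4,697,000.00 ÷ 19.895 (buy CHF at ask) = CHF 236,089.47
CHF 236,089.47 × 1.8350 (sell CHF at bid) = NZD 433,224.18
NZD 433,224.18 × 11.028 (sell NZD at bid) = ZAR 4,777,596.22

Net profit: ZAR 80,596.22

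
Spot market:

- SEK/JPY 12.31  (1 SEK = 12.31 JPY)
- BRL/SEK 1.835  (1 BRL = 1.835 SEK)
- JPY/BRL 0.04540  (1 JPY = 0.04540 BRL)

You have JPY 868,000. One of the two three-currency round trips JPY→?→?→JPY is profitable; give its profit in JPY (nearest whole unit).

Profitable loop is JPY → BRL → SEK → JPY:
JPY 868,000 × 0.04540 = BRL 39,407.20
BRL 39,407.20 × 1.835 = SEK 72,312.21
SEK 72,312.21 × 12.31 = JPY 890,163
Profit = JPY 890,163 − JPY 868,000

Profit: JPY 22,163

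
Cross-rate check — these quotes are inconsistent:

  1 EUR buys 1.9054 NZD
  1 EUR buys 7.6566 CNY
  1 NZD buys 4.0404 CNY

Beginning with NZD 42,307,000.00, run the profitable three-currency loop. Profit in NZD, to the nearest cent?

Profit: NZD 231,952.83

Profitable loop is NZD → CNY → EUR → NZD:
NZD 42,307,000.00 × 4.0404 = CNY 170,937,202.80
CNY 170,937,202.80 ÷ 7.6566 = EUR 22,325,471.20
EUR 22,325,471.20 × 1.9054 = NZD 42,538,952.83
Profit = NZD 42,538,952.83 − NZD 42,307,000.00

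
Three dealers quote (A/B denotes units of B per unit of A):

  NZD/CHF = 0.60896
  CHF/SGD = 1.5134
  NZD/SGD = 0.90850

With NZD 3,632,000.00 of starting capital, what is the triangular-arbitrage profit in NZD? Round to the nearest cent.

Profitable loop is NZD → CHF → SGD → NZD:
NZD 3,632,000.00 × 0.60896 = CHF 2,211,742.72
CHF 2,211,742.72 × 1.5134 = SGD 3,347,251.43
SGD 3,347,251.43 ÷ 0.90850 = NZD 3,684,371.42
Profit = NZD 3,684,371.42 − NZD 3,632,000.00

Profit: NZD 52,371.42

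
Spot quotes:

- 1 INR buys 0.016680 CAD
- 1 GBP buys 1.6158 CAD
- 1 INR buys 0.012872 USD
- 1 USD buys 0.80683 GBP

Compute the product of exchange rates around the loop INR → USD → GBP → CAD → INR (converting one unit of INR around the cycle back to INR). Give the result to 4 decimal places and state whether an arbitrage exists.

1.0061 (arbitrage exists)

Around INR → USD → GBP → CAD → INR: 1 × 0.012872 × 0.80683 × 1.6158 ÷ 0.016680 = 1.006050
Product > 1; profitable direction is INR → USD → GBP → CAD → INR.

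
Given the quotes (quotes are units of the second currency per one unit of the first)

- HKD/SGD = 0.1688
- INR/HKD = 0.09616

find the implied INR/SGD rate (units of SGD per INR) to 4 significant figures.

1 INR × 0.09616 = 0.09616 HKD
0.09616 HKD × 0.1688 = 0.0162318 SGD

INR/SGD = 0.01623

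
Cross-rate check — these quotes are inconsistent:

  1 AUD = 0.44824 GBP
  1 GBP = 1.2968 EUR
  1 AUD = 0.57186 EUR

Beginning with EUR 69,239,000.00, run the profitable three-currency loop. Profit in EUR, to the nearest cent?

Profitable loop is EUR → AUD → GBP → EUR:
EUR 69,239,000.00 ÷ 0.57186 = AUD 121,076,836.99
AUD 121,076,836.99 × 0.44824 = GBP 54,271,481.41
GBP 54,271,481.41 × 1.2968 = EUR 70,379,257.09
Profit = EUR 70,379,257.09 − EUR 69,239,000.00

Profit: EUR 1,140,257.09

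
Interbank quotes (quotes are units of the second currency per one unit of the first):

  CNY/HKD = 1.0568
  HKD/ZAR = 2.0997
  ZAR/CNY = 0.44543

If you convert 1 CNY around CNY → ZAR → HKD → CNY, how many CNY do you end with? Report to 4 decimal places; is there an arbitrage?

1.0117 (arbitrage exists)

Around CNY → ZAR → HKD → CNY: 1 ÷ 0.44543 ÷ 2.0997 ÷ 1.0568 = 1.011744
Product > 1; profitable direction is CNY → ZAR → HKD → CNY.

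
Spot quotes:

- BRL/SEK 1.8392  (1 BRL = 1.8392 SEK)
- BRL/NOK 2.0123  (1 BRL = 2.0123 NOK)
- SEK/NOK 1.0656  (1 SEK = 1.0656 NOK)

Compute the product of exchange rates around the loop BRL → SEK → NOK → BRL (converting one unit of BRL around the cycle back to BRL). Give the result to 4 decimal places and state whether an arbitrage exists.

Around BRL → SEK → NOK → BRL: 1 × 1.8392 × 1.0656 ÷ 2.0123 = 0.973936
Product < 1; profitable direction is BRL → NOK → SEK → BRL.

0.9739 (arbitrage exists)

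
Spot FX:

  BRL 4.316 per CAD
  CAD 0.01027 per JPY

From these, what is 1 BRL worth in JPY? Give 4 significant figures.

1 BRL ÷ 4.316 = 0.231696 CAD
0.231696 CAD ÷ 0.01027 = 22.5605 JPY

BRL/JPY = 22.56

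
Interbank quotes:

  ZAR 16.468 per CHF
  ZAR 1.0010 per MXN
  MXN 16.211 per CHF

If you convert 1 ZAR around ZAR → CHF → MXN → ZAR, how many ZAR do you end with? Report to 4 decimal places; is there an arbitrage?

0.9854 (arbitrage exists)

Around ZAR → CHF → MXN → ZAR: 1 ÷ 16.468 × 16.211 × 1.0010 = 0.985378
Product < 1; profitable direction is ZAR → MXN → CHF → ZAR.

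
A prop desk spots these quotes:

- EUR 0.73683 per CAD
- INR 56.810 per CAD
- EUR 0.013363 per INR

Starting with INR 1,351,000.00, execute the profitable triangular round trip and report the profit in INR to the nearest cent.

Profitable loop is INR → EUR → CAD → INR:
INR 1,351,000.00 × 0.013363 = EUR 18,053.41
EUR 18,053.41 ÷ 0.73683 = CAD 24,501.46
CAD 24,501.46 × 56.810 = INR 1,391,928.11
Profit = INR 1,391,928.11 − INR 1,351,000.00

Profit: INR 40,928.11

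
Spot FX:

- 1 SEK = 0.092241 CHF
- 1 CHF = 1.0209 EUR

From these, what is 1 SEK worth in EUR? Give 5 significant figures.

SEK/EUR = 0.094169

1 SEK × 0.092241 = 0.092241 CHF
0.092241 CHF × 1.0209 = 0.0941688 EUR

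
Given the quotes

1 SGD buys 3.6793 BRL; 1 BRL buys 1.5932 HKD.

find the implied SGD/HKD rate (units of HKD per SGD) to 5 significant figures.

1 SGD × 3.6793 = 3.6793 BRL
3.6793 BRL × 1.5932 = 5.86186 HKD

SGD/HKD = 5.8619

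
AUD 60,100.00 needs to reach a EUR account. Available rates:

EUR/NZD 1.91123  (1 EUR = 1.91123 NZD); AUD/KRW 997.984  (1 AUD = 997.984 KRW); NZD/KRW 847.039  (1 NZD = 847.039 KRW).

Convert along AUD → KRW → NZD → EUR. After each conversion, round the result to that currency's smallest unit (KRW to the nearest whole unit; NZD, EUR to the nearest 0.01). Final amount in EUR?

AUD 60,100.00 × 997.984 = KRW 59,978,838
KRW 59,978,838 ÷ 847.039 = NZD 70,810.01
NZD 70,810.01 ÷ 1.91123 = EUR 37,049.44

EUR 37,049.44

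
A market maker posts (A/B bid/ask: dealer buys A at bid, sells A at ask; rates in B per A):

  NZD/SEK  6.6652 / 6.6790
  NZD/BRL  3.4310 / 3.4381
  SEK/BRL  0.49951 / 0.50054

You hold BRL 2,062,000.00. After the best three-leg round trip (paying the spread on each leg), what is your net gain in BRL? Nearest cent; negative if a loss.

Best loop BRL → SEK → NZD → BRL:
BRL 2,062,000.00 ÷ 0.50054 (buy SEK at ask) = SEK 4,119,550.89
SEK 4,119,550.89 ÷ 6.6790 (buy NZD at ask) = NZD 616,791.57
NZD 616,791.57 × 3.4310 (sell NZD at bid) = BRL 2,116,211.87

Net profit: BRL 54,211.87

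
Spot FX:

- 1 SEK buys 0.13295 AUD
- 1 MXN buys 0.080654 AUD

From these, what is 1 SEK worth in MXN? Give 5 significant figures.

1 SEK × 0.13295 = 0.13295 AUD
0.13295 AUD ÷ 0.080654 = 1.6484 MXN

SEK/MXN = 1.6484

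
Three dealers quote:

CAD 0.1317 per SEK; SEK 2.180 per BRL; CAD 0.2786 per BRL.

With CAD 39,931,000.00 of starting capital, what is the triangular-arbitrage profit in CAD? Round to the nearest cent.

Profitable loop is CAD → BRL → SEK → CAD:
CAD 39,931,000.00 ÷ 0.2786 = BRL 143,327,351.04
BRL 143,327,351.04 × 2.180 = SEK 312,453,625.27
SEK 312,453,625.27 × 0.1317 = CAD 41,150,142.45
Profit = CAD 41,150,142.45 − CAD 39,931,000.00

Profit: CAD 1,219,142.45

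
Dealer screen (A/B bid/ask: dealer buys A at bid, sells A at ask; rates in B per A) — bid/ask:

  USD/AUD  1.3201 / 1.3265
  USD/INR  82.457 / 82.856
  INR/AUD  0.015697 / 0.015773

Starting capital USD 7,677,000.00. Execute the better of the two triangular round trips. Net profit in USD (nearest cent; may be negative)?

Net profit: USD 77,612.58

Best loop USD → AUD → INR → USD:
USD 7,677,000.00 × 1.3201 (sell USD at bid) = AUD 10,134,407.70
AUD 10,134,407.70 ÷ 0.015773 (buy INR at ask) = INR 642,516,179.55
INR 642,516,179.55 ÷ 82.856 (buy USD at ask) = USD 7,754,612.58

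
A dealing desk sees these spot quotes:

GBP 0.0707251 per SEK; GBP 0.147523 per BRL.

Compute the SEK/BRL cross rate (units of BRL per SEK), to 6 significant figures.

SEK/BRL = 0.479417

1 SEK × 0.0707251 = 0.0707251 GBP
0.0707251 GBP ÷ 0.147523 = 0.479417 BRL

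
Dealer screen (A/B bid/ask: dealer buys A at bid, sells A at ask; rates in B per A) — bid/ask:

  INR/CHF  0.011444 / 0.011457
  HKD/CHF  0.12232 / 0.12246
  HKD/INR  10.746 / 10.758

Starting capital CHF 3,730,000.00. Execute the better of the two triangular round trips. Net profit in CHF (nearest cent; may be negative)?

Best loop CHF → HKD → INR → CHF:
CHF 3,730,000.00 ÷ 0.12246 (buy HKD at ask) = HKD 30,458,925.36
HKD 30,458,925.36 × 10.746 (sell HKD at bid) = INR 327,311,611.95
INR 327,311,611.95 × 0.011444 (sell INR at bid) = CHF 3,745,754.09

Net profit: CHF 15,754.09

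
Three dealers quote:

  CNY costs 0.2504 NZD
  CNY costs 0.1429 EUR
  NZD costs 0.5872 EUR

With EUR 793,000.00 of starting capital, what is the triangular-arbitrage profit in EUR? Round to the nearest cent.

Profitable loop is EUR → CNY → NZD → EUR:
EUR 793,000.00 ÷ 0.1429 = CNY 5,549,335.20
CNY 5,549,335.20 × 0.2504 = NZD 1,389,553.53
NZD 1,389,553.53 × 0.5872 = EUR 815,945.84
Profit = EUR 815,945.84 − EUR 793,000.00

Profit: EUR 22,945.84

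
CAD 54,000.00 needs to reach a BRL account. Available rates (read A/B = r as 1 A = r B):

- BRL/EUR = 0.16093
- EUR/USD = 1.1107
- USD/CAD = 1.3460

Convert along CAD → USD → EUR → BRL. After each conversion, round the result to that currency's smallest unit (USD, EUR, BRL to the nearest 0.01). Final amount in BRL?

CAD 54,000.00 ÷ 1.3460 = USD 40,118.87
USD 40,118.87 ÷ 1.1107 = EUR 36,120.35
EUR 36,120.35 ÷ 0.16093 = BRL 224,447.59

BRL 224,447.59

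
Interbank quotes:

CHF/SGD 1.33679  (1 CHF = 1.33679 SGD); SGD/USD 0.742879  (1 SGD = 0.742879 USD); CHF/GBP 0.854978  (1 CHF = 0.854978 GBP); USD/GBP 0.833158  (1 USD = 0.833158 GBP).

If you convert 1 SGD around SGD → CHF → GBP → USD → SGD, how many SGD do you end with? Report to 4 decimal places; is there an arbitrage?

1.0333 (arbitrage exists)

Around SGD → CHF → GBP → USD → SGD: 1 ÷ 1.33679 × 0.854978 ÷ 0.833158 ÷ 0.742879 = 1.033347
Product > 1; profitable direction is SGD → CHF → GBP → USD → SGD.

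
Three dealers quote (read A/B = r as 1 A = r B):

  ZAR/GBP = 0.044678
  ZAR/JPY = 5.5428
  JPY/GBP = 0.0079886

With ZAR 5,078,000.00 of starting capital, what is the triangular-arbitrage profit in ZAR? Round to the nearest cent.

Profit: ZAR 45,733.54

Profitable loop is ZAR → GBP → JPY → ZAR:
ZAR 5,078,000.00 × 0.044678 = GBP 226,874.88
GBP 226,874.88 ÷ 0.0079886 = JPY 28,399,830
JPY 28,399,830 ÷ 5.5428 = ZAR 5,123,733.54
Profit = ZAR 5,123,733.54 − ZAR 5,078,000.00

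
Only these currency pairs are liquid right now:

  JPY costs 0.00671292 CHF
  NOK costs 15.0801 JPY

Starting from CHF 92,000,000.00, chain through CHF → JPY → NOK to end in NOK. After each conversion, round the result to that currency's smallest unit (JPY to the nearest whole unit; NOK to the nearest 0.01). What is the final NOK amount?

CHF 92,000,000.00 ÷ 0.00671292 = JPY 13,704,915,298
JPY 13,704,915,298 ÷ 15.0801 = NOK 908,807,985.23

NOK 908,807,985.23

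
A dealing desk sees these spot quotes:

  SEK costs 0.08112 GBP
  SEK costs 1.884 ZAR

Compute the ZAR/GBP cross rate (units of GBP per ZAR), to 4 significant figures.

1 ZAR ÷ 1.884 = 0.530786 SEK
0.530786 SEK × 0.08112 = 0.0430573 GBP

ZAR/GBP = 0.04306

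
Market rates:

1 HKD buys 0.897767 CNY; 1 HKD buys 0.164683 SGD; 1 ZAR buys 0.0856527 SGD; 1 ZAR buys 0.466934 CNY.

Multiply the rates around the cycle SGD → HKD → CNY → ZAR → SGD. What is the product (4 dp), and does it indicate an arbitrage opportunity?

Around SGD → HKD → CNY → ZAR → SGD: 1 ÷ 0.164683 × 0.897767 ÷ 0.466934 × 0.0856527 = 1.000001
Product ≈ 1 (deviation 0.000%, within rounding noise).

1.0000 (no arbitrage)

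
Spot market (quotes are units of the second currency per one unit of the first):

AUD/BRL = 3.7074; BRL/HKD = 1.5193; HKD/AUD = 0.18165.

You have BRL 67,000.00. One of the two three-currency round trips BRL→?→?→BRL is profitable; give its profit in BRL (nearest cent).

Profitable loop is BRL → HKD → AUD → BRL:
BRL 67,000.00 × 1.5193 = HKD 101,793.10
HKD 101,793.10 × 0.18165 = AUD 18,490.72
AUD 18,490.72 × 3.7074 = BRL 68,552.48
Profit = BRL 68,552.48 − BRL 67,000.00

Profit: BRL 1,552.48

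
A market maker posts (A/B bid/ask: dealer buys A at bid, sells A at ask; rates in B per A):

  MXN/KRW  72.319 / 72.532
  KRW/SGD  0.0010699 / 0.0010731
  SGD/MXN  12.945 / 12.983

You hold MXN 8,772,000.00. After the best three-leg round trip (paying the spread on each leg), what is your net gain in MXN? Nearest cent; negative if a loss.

Net profit: MXN 14,102.74

Best loop MXN → KRW → SGD → MXN:
MXN 8,772,000.00 × 72.319 (sell MXN at bid) = KRW 634,382,268
KRW 634,382,268 × 0.0010699 (sell KRW at bid) = SGD 678,725.59
SGD 678,725.59 × 12.945 (sell SGD at bid) = MXN 8,786,102.74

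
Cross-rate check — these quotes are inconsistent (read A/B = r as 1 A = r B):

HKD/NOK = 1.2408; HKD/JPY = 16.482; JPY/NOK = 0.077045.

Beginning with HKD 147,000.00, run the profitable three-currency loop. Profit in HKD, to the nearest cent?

Profit: HKD 3,442.28

Profitable loop is HKD → JPY → NOK → HKD:
HKD 147,000.00 × 16.482 = JPY 2,422,854
JPY 2,422,854 × 0.077045 = NOK 186,668.79
NOK 186,668.79 ÷ 1.2408 = HKD 150,442.28
Profit = HKD 150,442.28 − HKD 147,000.00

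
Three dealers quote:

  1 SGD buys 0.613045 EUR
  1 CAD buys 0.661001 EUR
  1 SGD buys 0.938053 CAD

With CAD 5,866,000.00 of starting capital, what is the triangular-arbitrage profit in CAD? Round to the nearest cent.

Profit: CAD 67,066.24

Profitable loop is CAD → EUR → SGD → CAD:
CAD 5,866,000.00 × 0.661001 = EUR 3,877,431.87
EUR 3,877,431.87 ÷ 0.613045 = SGD 6,324,873.16
SGD 6,324,873.16 × 0.938053 = CAD 5,933,066.24
Profit = CAD 5,933,066.24 − CAD 5,866,000.00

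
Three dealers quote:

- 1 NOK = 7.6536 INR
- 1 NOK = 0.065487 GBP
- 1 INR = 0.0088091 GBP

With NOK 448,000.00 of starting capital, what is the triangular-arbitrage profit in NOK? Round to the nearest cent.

Profitable loop is NOK → INR → GBP → NOK:
NOK 448,000.00 × 7.6536 = INR 3,428,812.80
INR 3,428,812.80 × 0.0088091 = GBP 30,204.75
GBP 30,204.75 ÷ 0.065487 = NOK 461,232.84
Profit = NOK 461,232.84 − NOK 448,000.00

Profit: NOK 13,232.84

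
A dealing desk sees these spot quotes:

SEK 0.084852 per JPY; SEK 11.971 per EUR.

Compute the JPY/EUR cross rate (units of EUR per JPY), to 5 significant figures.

1 JPY × 0.084852 = 0.084852 SEK
0.084852 SEK ÷ 11.971 = 0.00708813 EUR

JPY/EUR = 0.0070881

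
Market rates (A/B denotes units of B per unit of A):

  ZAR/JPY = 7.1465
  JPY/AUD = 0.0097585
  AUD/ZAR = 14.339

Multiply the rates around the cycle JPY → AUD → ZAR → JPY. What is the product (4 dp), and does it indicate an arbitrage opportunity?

1.0000 (no arbitrage)

Around JPY → AUD → ZAR → JPY: 1 × 0.0097585 × 14.339 × 7.1465 = 0.999989
Product ≈ 1 (deviation 0.001%, within rounding noise).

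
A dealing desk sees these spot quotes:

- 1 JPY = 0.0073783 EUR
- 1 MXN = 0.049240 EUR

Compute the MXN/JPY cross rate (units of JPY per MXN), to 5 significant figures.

1 MXN × 0.049240 = 0.04924 EUR
0.04924 EUR ÷ 0.0073783 = 6.67362 JPY

MXN/JPY = 6.6736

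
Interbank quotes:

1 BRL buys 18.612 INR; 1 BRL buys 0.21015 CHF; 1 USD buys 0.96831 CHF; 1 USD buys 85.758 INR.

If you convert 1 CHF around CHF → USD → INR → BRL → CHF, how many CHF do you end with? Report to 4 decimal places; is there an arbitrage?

Around CHF → USD → INR → BRL → CHF: 1 ÷ 0.96831 × 85.758 ÷ 18.612 × 0.21015 = 0.999992
Product ≈ 1 (deviation 0.001%, within rounding noise).

1.0000 (no arbitrage)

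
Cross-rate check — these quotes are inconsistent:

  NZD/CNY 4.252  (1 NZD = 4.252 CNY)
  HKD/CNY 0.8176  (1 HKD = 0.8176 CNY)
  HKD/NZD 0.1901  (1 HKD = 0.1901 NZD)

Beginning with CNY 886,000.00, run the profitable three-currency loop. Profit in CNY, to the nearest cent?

Profit: CNY 10,188.22

Profitable loop is CNY → NZD → HKD → CNY:
CNY 886,000.00 ÷ 4.252 = NZD 208,372.53
NZD 208,372.53 ÷ 0.1901 = HKD 1,096,120.62
HKD 1,096,120.62 × 0.8176 = CNY 896,188.22
Profit = CNY 896,188.22 − CNY 886,000.00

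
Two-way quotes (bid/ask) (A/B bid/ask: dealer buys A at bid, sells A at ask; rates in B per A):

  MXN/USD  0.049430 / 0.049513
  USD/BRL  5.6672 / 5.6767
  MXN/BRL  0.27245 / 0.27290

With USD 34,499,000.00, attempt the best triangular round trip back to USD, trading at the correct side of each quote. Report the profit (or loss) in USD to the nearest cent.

Best loop USD → BRL → MXN → USD:
USD 34,499,000.00 × 5.6672 (sell USD at bid) = BRL 195,512,732.80
BRL 195,512,732.80 ÷ 0.27290 (buy MXN at ask) = MXN 716,426,283.62
MXN 716,426,283.62 × 0.049430 (sell MXN at bid) = USD 35,412,951.20

Net profit: USD 913,951.20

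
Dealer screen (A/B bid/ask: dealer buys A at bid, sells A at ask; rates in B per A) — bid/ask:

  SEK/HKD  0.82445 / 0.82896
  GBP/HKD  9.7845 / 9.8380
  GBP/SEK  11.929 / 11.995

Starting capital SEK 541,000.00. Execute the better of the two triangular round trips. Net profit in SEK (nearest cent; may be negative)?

Best loop SEK → HKD → GBP → SEK:
SEK 541,000.00 × 0.82445 (sell SEK at bid) = HKD 446,027.45
HKD 446,027.45 ÷ 9.8380 (buy GBP at ask) = GBP 45,337.21
GBP 45,337.21 × 11.929 (sell GBP at bid) = SEK 540,827.55

Net result: SEK -172.45 (no profitable arbitrage after spreads)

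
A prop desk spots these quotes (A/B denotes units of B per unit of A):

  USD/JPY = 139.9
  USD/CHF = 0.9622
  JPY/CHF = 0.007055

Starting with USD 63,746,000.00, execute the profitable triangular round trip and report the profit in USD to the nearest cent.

Profit: USD 1,642,642.07

Profitable loop is USD → JPY → CHF → USD:
USD 63,746,000.00 × 139.9 = JPY 8,918,065,400
JPY 8,918,065,400 × 0.007055 = CHF 62,916,951.40
CHF 62,916,951.40 ÷ 0.9622 = USD 65,388,642.07
Profit = USD 65,388,642.07 − USD 63,746,000.00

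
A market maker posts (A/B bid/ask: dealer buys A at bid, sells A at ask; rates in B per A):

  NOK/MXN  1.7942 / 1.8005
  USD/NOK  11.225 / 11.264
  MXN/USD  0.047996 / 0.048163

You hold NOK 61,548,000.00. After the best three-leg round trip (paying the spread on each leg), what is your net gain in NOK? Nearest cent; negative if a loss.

Best loop NOK → USD → MXN → NOK:
NOK 61,548,000.00 ÷ 11.264 (buy USD at ask) = USD 5,464,133.52
USD 5,464,133.52 ÷ 0.048163 (buy MXN at ask) = MXN 113,450,854.86
MXN 113,450,854.86 ÷ 1.8005 (buy NOK at ask) = NOK 63,010,749.72

Net profit: NOK 1,462,749.72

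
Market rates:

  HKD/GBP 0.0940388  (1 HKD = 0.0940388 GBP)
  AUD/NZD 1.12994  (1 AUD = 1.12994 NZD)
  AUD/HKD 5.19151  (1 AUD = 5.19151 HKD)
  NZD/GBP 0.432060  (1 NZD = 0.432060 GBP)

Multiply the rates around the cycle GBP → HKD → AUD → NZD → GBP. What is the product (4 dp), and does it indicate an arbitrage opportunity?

1.0000 (no arbitrage)

Around GBP → HKD → AUD → NZD → GBP: 1 ÷ 0.0940388 ÷ 5.19151 × 1.12994 × 0.432060 = 0.999997
Product ≈ 1 (deviation 0.000%, within rounding noise).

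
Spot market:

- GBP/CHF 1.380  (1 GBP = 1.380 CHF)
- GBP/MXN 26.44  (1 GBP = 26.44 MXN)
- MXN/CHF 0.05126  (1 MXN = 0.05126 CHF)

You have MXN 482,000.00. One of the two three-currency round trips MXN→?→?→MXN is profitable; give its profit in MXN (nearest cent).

Profit: MXN 8,779.11

Profitable loop is MXN → GBP → CHF → MXN:
MXN 482,000.00 ÷ 26.44 = GBP 18,229.95
GBP 18,229.95 × 1.380 = CHF 25,157.34
CHF 25,157.34 ÷ 0.05126 = MXN 490,779.11
Profit = MXN 490,779.11 − MXN 482,000.00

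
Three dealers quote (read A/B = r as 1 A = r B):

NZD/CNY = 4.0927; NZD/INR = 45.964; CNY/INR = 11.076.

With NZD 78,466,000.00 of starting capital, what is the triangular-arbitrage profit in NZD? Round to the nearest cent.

Profitable loop is NZD → INR → CNY → NZD:
NZD 78,466,000.00 × 45.964 = INR 3,606,611,224.00
INR 3,606,611,224.00 ÷ 11.076 = CNY 325,623,981.94
CNY 325,623,981.94 ÷ 4.0927 = NZD 79,562,142.83
Profit = NZD 79,562,142.83 − NZD 78,466,000.00

Profit: NZD 1,096,142.83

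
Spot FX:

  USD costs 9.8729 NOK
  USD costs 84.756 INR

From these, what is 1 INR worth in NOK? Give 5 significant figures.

INR/NOK = 0.11649

1 INR ÷ 84.756 = 0.0117986 USD
0.0117986 USD × 9.8729 = 0.116486 NOK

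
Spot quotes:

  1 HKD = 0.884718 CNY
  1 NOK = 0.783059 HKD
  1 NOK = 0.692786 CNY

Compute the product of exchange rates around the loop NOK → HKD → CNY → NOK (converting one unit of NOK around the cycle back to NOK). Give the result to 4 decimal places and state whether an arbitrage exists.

1.0000 (no arbitrage)

Around NOK → HKD → CNY → NOK: 1 × 0.783059 × 0.884718 ÷ 0.692786 = 1.000001
Product ≈ 1 (deviation 0.000%, within rounding noise).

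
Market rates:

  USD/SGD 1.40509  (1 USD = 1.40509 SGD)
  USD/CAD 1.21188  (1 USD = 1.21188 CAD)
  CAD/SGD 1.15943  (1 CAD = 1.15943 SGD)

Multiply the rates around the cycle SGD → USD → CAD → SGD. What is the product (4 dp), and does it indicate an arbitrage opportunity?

Around SGD → USD → CAD → SGD: 1 ÷ 1.40509 × 1.21188 × 1.15943 = 1.000000
Product ≈ 1 (deviation 0.000%, within rounding noise).

1.0000 (no arbitrage)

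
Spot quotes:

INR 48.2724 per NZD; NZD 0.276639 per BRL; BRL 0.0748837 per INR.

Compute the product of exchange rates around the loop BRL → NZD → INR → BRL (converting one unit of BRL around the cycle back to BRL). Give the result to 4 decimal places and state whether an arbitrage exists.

1.0000 (no arbitrage)

Around BRL → NZD → INR → BRL: 1 × 0.276639 × 48.2724 × 0.0748837 = 0.999999
Product ≈ 1 (deviation 0.000%, within rounding noise).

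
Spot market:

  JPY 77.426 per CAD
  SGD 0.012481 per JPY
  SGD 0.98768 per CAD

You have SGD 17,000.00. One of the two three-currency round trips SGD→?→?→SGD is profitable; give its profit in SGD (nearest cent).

Profitable loop is SGD → JPY → CAD → SGD:
SGD 17,000.00 ÷ 0.012481 = JPY 1,362,070
JPY 1,362,070 ÷ 77.426 = CAD 17,591.90
CAD 17,591.90 × 0.98768 = SGD 17,375.17
Profit = SGD 17,375.17 − SGD 17,000.00

Profit: SGD 375.17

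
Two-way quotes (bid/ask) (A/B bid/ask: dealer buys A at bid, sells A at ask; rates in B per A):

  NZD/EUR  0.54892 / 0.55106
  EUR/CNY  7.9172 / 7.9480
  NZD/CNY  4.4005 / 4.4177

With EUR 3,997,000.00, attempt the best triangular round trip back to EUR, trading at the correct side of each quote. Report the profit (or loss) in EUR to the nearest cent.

Best loop EUR → NZD → CNY → EUR:
EUR 3,997,000.00 ÷ 0.55106 (buy NZD at ask) = NZD 7,253,293.65
NZD 7,253,293.65 × 4.4005 (sell NZD at bid) = CNY 31,918,118.72
CNY 31,918,118.72 ÷ 7.9480 (buy EUR at ask) = EUR 4,015,867.98

Net profit: EUR 18,867.98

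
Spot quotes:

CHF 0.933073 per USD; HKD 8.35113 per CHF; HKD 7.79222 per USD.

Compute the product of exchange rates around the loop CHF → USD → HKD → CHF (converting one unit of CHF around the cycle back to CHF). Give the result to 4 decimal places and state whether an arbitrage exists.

Around CHF → USD → HKD → CHF: 1 ÷ 0.933073 × 7.79222 ÷ 8.35113 = 1.000001
Product ≈ 1 (deviation 0.000%, within rounding noise).

1.0000 (no arbitrage)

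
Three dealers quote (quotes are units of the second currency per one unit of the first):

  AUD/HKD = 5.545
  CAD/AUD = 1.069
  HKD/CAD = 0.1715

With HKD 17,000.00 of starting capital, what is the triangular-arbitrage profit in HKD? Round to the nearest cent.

Profit: HKD 281.93

Profitable loop is HKD → CAD → AUD → HKD:
HKD 17,000.00 × 0.1715 = CAD 2,915.50
CAD 2,915.50 × 1.069 = AUD 3,116.67
AUD 3,116.67 × 5.545 = HKD 17,281.93
Profit = HKD 17,281.93 − HKD 17,000.00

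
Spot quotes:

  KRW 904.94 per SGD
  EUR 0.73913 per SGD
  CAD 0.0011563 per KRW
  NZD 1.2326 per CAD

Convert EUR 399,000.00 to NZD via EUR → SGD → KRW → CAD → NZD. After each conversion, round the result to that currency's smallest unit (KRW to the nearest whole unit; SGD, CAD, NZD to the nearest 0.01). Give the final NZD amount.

NZD 696,248.94

EUR 399,000.00 ÷ 0.73913 = SGD 539,823.85
SGD 539,823.85 × 904.94 = KRW 488,508,195
KRW 488,508,195 × 0.0011563 = CAD 564,862.03
CAD 564,862.03 × 1.2326 = NZD 696,248.94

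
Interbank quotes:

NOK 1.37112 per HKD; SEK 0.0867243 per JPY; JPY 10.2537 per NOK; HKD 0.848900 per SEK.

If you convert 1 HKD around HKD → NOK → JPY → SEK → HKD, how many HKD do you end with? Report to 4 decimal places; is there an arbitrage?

1.0350 (arbitrage exists)

Around HKD → NOK → JPY → SEK → HKD: 1 × 1.37112 × 10.2537 × 0.0867243 × 0.848900 = 1.035031
Product > 1; profitable direction is HKD → NOK → JPY → SEK → HKD.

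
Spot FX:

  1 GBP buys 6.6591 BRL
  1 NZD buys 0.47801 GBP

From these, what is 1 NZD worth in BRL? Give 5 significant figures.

1 NZD × 0.47801 = 0.47801 GBP
0.47801 GBP × 6.6591 = 3.18312 BRL

NZD/BRL = 3.1831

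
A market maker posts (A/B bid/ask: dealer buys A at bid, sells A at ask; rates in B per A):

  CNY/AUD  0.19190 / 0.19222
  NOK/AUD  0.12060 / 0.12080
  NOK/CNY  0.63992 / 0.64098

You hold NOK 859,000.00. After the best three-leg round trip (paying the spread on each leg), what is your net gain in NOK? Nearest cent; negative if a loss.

Net profit: NOK 14,226.46

Best loop NOK → CNY → AUD → NOK:
NOK 859,000.00 × 0.63992 (sell NOK at bid) = CNY 549,691.28
CNY 549,691.28 × 0.19190 (sell CNY at bid) = AUD 105,485.76
AUD 105,485.76 ÷ 0.12080 (buy NOK at ask) = NOK 873,226.46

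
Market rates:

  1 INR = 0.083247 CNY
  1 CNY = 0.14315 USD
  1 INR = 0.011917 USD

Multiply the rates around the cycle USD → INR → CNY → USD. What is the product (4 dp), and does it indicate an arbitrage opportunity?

Around USD → INR → CNY → USD: 1 ÷ 0.011917 × 0.083247 × 0.14315 = 0.999984
Product ≈ 1 (deviation 0.002%, within rounding noise).

1.0000 (no arbitrage)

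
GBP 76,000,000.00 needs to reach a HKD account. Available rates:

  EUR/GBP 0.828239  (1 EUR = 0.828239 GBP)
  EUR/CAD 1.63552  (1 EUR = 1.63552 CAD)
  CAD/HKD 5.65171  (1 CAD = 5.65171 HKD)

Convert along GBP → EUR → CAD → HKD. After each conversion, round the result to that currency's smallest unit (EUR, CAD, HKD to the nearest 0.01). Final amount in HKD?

HKD 848,190,969.27

GBP 76,000,000.00 ÷ 0.828239 = EUR 91,760,953.06
EUR 91,760,953.06 × 1.63552 = CAD 150,076,873.95
CAD 150,076,873.95 × 5.65171 = HKD 848,190,969.27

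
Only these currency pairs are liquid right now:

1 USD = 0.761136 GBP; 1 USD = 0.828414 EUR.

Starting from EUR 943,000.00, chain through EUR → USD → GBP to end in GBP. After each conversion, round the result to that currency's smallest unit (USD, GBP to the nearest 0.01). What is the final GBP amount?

EUR 943,000.00 ÷ 0.828414 = USD 1,138,319.73
USD 1,138,319.73 × 0.761136 = GBP 866,416.13

GBP 866,416.13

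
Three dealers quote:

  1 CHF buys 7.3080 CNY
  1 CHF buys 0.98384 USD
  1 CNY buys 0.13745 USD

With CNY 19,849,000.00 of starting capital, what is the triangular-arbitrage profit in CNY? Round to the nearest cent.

Profit: CNY 416,505.39

Profitable loop is CNY → USD → CHF → CNY:
CNY 19,849,000.00 × 0.13745 = USD 2,728,245.05
USD 2,728,245.05 ÷ 0.98384 = CHF 2,773,057.66
CHF 2,773,057.66 × 7.3080 = CNY 20,265,505.39
Profit = CNY 20,265,505.39 − CNY 19,849,000.00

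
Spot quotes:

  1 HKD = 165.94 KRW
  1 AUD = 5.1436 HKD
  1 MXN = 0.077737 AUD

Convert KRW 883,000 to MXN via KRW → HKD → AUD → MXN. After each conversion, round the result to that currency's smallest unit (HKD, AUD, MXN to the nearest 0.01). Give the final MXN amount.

KRW 883,000 ÷ 165.94 = HKD 5,321.20
HKD 5,321.20 ÷ 5.1436 = AUD 1,034.53
AUD 1,034.53 ÷ 0.077737 = MXN 13,308.08

MXN 13,308.08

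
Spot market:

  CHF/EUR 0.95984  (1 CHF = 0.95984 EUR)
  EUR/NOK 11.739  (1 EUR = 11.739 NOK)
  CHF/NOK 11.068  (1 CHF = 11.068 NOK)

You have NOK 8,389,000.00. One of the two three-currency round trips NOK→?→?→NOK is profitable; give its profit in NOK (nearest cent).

Profit: NOK 151,258.01

Profitable loop is NOK → CHF → EUR → NOK:
NOK 8,389,000.00 ÷ 11.068 = CHF 757,950.85
CHF 757,950.85 × 0.95984 = EUR 727,511.54
EUR 727,511.54 × 11.739 = NOK 8,540,258.01
Profit = NOK 8,540,258.01 − NOK 8,389,000.00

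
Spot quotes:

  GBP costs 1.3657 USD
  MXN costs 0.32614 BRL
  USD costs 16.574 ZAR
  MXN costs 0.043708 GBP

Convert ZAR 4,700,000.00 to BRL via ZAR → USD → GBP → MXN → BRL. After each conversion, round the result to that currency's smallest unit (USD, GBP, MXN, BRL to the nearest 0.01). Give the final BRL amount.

ZAR 4,700,000.00 ÷ 16.574 = USD 283,576.69
USD 283,576.69 ÷ 1.3657 = GBP 207,642.01
GBP 207,642.01 ÷ 0.043708 = MXN 4,750,663.72
MXN 4,750,663.72 × 0.32614 = BRL 1,549,381.47

BRL 1,549,381.47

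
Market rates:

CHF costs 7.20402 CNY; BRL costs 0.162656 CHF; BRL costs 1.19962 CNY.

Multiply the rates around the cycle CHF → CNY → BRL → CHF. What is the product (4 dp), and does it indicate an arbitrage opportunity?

0.9768 (arbitrage exists)

Around CHF → CNY → BRL → CHF: 1 × 7.20402 ÷ 1.19962 × 0.162656 = 0.976790
Product < 1; profitable direction is CHF → BRL → CNY → CHF.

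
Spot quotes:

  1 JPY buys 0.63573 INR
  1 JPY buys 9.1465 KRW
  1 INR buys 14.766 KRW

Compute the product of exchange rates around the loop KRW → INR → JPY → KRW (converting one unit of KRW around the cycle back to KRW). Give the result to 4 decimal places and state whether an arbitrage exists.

Around KRW → INR → JPY → KRW: 1 ÷ 14.766 ÷ 0.63573 × 9.1465 = 0.974360
Product < 1; profitable direction is KRW → JPY → INR → KRW.

0.9744 (arbitrage exists)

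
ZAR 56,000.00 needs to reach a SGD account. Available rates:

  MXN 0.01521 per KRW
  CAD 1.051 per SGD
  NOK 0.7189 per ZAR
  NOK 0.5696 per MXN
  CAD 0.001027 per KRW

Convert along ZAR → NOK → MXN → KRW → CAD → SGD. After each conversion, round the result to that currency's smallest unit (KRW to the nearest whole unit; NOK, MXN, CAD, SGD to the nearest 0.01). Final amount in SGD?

SGD 4,540.72

ZAR 56,000.00 × 0.7189 = NOK 40,258.40
NOK 40,258.40 ÷ 0.5696 = MXN 70,678.37
MXN 70,678.37 ÷ 0.01521 = KRW 4,646,836
KRW 4,646,836 × 0.001027 = CAD 4,772.30
CAD 4,772.30 ÷ 1.051 = SGD 4,540.72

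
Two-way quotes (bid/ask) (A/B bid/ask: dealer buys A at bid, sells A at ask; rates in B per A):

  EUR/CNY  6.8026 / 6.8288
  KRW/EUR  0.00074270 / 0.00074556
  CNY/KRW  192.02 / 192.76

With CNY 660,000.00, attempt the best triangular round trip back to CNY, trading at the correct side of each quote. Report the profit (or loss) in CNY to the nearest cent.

Net profit: CNY 12,511.98

Best loop CNY → EUR → KRW → CNY:
CNY 660,000.00 ÷ 6.8288 (buy EUR at ask) = EUR 96,649.48
EUR 96,649.48 ÷ 0.00074556 (buy KRW at ask) = KRW 129,633,409
KRW 129,633,409 ÷ 192.76 (buy CNY at ask) = CNY 672,511.98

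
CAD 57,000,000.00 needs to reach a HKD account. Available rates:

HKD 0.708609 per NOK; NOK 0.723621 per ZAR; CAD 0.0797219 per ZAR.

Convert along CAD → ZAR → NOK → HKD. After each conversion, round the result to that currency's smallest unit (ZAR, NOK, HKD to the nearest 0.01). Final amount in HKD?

CAD 57,000,000.00 ÷ 0.0797219 = ZAR 714,985,468.23
ZAR 714,985,468.23 × 0.723621 = NOK 517,378,499.51
NOK 517,378,499.51 × 0.708609 = HKD 366,619,061.16

HKD 366,619,061.16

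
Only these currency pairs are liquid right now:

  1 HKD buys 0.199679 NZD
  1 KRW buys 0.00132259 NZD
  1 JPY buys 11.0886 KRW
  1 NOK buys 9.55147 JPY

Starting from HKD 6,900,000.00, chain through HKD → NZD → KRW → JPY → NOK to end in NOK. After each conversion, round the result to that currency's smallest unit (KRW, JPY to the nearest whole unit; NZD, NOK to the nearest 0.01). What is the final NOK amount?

HKD 6,900,000.00 × 0.199679 = NZD 1,377,785.10
NZD 1,377,785.10 ÷ 0.00132259 = KRW 1,041,732,585
KRW 1,041,732,585 ÷ 11.0886 = JPY 93,946,268
JPY 93,946,268 ÷ 9.55147 = NOK 9,835,791.56

NOK 9,835,791.56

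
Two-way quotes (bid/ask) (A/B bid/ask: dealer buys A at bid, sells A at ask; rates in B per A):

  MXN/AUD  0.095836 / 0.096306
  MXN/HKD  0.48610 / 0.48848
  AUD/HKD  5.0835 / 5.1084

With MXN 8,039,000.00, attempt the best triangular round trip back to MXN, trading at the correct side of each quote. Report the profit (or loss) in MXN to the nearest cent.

Best loop MXN → AUD → HKD → MXN:
MXN 8,039,000.00 × 0.095836 (sell MXN at bid) = AUD 770,425.60
AUD 770,425.60 × 5.0835 (sell AUD at bid) = HKD 3,916,458.56
HKD 3,916,458.56 ÷ 0.48848 (buy MXN at ask) = MXN 8,017,643.62

Net result: MXN -21,356.38 (no profitable arbitrage after spreads)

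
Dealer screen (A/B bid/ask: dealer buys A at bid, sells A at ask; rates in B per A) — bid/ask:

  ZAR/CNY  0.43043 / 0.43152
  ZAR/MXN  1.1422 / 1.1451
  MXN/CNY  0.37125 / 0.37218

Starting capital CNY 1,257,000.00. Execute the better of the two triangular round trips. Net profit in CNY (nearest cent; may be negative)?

Net profit: CNY 12,525.31

Best loop CNY → MXN → ZAR → CNY:
CNY 1,257,000.00 ÷ 0.37218 (buy MXN at ask) = MXN 3,377,398.03
MXN 3,377,398.03 ÷ 1.1451 (buy ZAR at ask) = ZAR 2,949,435.01
ZAR 2,949,435.01 × 0.43043 (sell ZAR at bid) = CNY 1,269,525.31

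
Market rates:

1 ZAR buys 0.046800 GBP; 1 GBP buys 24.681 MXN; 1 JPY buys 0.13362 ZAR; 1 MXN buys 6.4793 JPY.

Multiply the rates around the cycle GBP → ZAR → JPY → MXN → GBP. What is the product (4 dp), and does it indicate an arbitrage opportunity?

1.0000 (no arbitrage)

Around GBP → ZAR → JPY → MXN → GBP: 1 ÷ 0.046800 ÷ 0.13362 ÷ 6.4793 ÷ 24.681 = 0.999981
Product ≈ 1 (deviation 0.002%, within rounding noise).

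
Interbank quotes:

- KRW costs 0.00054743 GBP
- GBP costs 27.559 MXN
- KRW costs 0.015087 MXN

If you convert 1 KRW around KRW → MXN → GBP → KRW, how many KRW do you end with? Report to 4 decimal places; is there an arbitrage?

1.0000 (no arbitrage)

Around KRW → MXN → GBP → KRW: 1 × 0.015087 ÷ 27.559 ÷ 0.00054743 = 1.000025
Product ≈ 1 (deviation 0.002%, within rounding noise).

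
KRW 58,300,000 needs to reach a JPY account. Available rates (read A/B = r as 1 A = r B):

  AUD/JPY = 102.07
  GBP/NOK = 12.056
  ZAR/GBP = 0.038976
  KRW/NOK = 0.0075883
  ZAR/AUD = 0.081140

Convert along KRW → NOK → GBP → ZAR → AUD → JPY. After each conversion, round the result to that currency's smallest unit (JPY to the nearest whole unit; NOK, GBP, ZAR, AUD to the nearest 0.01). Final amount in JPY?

KRW 58,300,000 × 0.0075883 = NOK 442,397.89
NOK 442,397.89 ÷ 12.056 = GBP 36,695.25
GBP 36,695.25 ÷ 0.038976 = ZAR 941,483.22
ZAR 941,483.22 × 0.081140 = AUD 76,391.95
AUD 76,391.95 × 102.07 = JPY 7,797,326

JPY 7,797,326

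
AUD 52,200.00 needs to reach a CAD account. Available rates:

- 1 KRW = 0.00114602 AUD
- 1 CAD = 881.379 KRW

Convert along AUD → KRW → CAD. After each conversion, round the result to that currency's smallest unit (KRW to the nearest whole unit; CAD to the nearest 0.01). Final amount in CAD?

CAD 51,679.18

AUD 52,200.00 ÷ 0.00114602 = KRW 45,548,943
KRW 45,548,943 ÷ 881.379 = CAD 51,679.18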